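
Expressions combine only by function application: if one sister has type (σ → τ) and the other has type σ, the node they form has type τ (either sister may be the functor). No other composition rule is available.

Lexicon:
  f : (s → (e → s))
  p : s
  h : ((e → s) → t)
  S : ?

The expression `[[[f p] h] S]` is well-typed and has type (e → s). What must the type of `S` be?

(t → (e → s))

At [[[f p] h] S] (required: (e → s)): [[f p] h] is t, which is not a function with range (e → s); hence S is the functor — type (t → (e → s)).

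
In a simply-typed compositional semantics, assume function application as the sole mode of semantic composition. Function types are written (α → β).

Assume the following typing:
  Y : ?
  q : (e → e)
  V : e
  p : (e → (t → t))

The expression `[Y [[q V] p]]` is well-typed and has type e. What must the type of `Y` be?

((t → t) → e)

[Y [[q V] p]] must have type e. The sister [[q V] p] has type (t → t); that is not a function onto e, so Y must be the functor, of type ((t → t) → e).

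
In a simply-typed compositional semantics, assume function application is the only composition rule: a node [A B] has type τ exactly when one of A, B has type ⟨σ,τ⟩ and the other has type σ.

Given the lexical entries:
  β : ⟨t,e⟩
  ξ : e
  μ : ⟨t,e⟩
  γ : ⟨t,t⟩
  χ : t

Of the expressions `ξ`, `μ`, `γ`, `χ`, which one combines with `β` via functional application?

χ

ξ : e — β needs t; ξ needs nothing (atomic); neither fits.
μ : ⟨t,e⟩ — β needs t; μ needs t; neither fits.
γ : ⟨t,t⟩ — β needs t; γ needs t; neither fits.
χ — combines: β : ⟨t,e⟩ takes χ : t as argument, giving e.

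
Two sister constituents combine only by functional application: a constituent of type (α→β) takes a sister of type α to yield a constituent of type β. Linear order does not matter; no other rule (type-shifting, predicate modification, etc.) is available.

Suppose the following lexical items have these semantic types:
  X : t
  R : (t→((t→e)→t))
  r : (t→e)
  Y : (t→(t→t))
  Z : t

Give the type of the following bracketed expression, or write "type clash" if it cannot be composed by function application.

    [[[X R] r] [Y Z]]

At [X R], R : (t→((t→e)→t)) takes X : t, giving ((t→e)→t).
At [[X R] r], [X R] : ((t→e)→t) takes r : (t→e), giving t.
At [Y Z], Y : (t→(t→t)) takes Z : t, giving (t→t).
At [[[X R] r] [Y Z]], [Y Z] : (t→t) takes [[X R] r] : t, giving t.

t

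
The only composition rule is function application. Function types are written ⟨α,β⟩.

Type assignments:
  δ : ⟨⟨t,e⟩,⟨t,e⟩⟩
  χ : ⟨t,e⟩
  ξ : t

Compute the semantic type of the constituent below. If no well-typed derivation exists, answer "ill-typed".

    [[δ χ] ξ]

e

At [δ χ], δ : ⟨⟨t,e⟩,⟨t,e⟩⟩ takes χ : ⟨t,e⟩, giving ⟨t,e⟩.
At [[δ χ] ξ], [δ χ] : ⟨t,e⟩ takes ξ : t, giving e.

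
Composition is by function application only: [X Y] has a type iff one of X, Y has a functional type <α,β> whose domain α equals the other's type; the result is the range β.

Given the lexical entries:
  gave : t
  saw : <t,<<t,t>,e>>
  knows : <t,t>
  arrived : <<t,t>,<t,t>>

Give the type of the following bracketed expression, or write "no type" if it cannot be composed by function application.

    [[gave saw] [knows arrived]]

e

[gave saw]: saw is <t,<<t,t>,e>>, gave is t; result <<t,t>,e>.
[knows arrived]: arrived is <<t,t>,<t,t>>, knows is <t,t>; result <t,t>.
[[gave saw] [knows arrived]]: [gave saw] is <<t,t>,e>, [knows arrived] is <t,t>; result e.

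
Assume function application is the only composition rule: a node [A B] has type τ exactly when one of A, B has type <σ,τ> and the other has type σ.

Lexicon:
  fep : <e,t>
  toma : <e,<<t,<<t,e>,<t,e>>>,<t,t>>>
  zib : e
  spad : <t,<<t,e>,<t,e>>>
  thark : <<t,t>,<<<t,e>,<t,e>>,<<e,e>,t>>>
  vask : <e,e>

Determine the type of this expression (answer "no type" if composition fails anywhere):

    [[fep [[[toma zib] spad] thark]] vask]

At [toma zib], toma : <e,<<t,<<t,e>,<t,e>>>,<t,t>>> takes zib : e, giving <<t,<<t,e>,<t,e>>>,<t,t>>.
At [[toma zib] spad], [toma zib] : <<t,<<t,e>,<t,e>>>,<t,t>> takes spad : <t,<<t,e>,<t,e>>>, giving <t,t>.
At [[[toma zib] spad] thark], thark : <<t,t>,<<<t,e>,<t,e>>,<<e,e>,t>>> takes [[toma zib] spad] : <t,t>, giving <<<t,e>,<t,e>>,<<e,e>,t>>.
At [fep [[[toma zib] spad] thark]]: neither <e,t> nor <<<t,e>,<t,e>>,<<e,e>,t>> can take the other as argument; the node is ill-typed.

no type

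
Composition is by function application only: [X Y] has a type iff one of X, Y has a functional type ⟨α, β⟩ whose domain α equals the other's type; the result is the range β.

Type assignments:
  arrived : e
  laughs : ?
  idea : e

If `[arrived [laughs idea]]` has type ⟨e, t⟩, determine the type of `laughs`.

For [arrived [laughs idea]] to have type ⟨e, t⟩ with arrived of type e, [laughs idea] must be the function: [laughs idea] : ⟨e, ⟨e, t⟩⟩.
For [laughs idea] to have type ⟨e, ⟨e, t⟩⟩ with idea of type e, laughs must be the function: laughs : ⟨e, ⟨e, ⟨e, t⟩⟩⟩.

⟨e, ⟨e, ⟨e, t⟩⟩⟩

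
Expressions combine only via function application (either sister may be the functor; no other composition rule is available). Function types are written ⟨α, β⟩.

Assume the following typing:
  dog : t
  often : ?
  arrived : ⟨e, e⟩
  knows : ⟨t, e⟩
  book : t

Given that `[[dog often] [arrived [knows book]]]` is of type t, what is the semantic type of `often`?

[[dog often] [arrived [knows book]]] is required to be t. [arrived [knows book]] : e cannot yield t as functor, so [dog often] : ⟨e, t⟩.
[dog often] is required to be ⟨e, t⟩. dog : t cannot yield ⟨e, t⟩ as functor, so often : ⟨t, ⟨e, t⟩⟩.

⟨t, ⟨e, t⟩⟩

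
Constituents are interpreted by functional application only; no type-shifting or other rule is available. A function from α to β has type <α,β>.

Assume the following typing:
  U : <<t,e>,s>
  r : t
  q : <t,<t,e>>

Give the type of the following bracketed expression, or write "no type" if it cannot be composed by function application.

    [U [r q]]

s

[r q]: <t,<t,e>> applied to t yields <t,e>.
[U [r q]]: <<t,e>,s> applied to <t,e> yields s.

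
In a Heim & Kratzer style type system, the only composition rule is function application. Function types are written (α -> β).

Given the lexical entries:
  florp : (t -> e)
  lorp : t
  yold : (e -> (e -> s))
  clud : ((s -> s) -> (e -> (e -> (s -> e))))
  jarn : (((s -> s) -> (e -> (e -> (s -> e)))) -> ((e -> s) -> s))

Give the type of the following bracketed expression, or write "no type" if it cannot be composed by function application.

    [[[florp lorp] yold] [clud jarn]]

[florp lorp] — florp of type (t -> e) combines with lorp of type t: type e.
[[florp lorp] yold] — yold of type (e -> (e -> s)) combines with [florp lorp] of type e: type (e -> s).
[clud jarn] — jarn of type (((s -> s) -> (e -> (e -> (s -> e)))) -> ((e -> s) -> s)) combines with clud of type ((s -> s) -> (e -> (e -> (s -> e)))): type ((e -> s) -> s).
[[[florp lorp] yold] [clud jarn]] — [clud jarn] of type ((e -> s) -> s) combines with [[florp lorp] yold] of type (e -> s): type s.

s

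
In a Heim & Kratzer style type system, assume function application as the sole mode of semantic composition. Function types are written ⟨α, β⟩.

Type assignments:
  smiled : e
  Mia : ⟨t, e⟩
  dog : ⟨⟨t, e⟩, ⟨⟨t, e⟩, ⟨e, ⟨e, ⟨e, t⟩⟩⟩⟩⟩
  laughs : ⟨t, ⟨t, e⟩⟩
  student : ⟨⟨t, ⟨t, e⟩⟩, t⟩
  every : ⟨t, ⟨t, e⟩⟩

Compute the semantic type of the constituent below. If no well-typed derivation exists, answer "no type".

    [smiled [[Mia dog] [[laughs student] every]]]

⟨e, ⟨e, t⟩⟩

At [Mia dog], dog : ⟨⟨t, e⟩, ⟨⟨t, e⟩, ⟨e, ⟨e, ⟨e, t⟩⟩⟩⟩⟩ takes Mia : ⟨t, e⟩, giving ⟨⟨t, e⟩, ⟨e, ⟨e, ⟨e, t⟩⟩⟩⟩.
At [laughs student], student : ⟨⟨t, ⟨t, e⟩⟩, t⟩ takes laughs : ⟨t, ⟨t, e⟩⟩, giving t.
At [[laughs student] every], every : ⟨t, ⟨t, e⟩⟩ takes [laughs student] : t, giving ⟨t, e⟩.
At [[Mia dog] [[laughs student] every]], [Mia dog] : ⟨⟨t, e⟩, ⟨e, ⟨e, ⟨e, t⟩⟩⟩⟩ takes [[laughs student] every] : ⟨t, e⟩, giving ⟨e, ⟨e, ⟨e, t⟩⟩⟩.
At [smiled [[Mia dog] [[laughs student] every]]], [[Mia dog] [[laughs student] every]] : ⟨e, ⟨e, ⟨e, t⟩⟩⟩ takes smiled : e, giving ⟨e, ⟨e, t⟩⟩.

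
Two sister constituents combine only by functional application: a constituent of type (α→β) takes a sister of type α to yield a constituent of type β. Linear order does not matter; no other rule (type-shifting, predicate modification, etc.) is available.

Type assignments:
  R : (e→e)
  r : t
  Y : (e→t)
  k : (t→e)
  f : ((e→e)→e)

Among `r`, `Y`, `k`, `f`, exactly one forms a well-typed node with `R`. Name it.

r : t — R needs e; r needs nothing (atomic); neither fits.
Y : (e→t) — R needs e; Y needs e; neither fits.
k : (t→e) — R needs e; k needs t; neither fits.
f — combines: f : ((e→e)→e) takes R : (e→e) as argument, giving e.

f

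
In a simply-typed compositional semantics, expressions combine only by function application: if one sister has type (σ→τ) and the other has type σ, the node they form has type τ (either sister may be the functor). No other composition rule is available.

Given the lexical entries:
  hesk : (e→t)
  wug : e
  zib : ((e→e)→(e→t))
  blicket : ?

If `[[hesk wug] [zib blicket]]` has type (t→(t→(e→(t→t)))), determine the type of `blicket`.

(((e→e)→(e→t))→(t→(t→(t→(e→(t→t))))))

For [[hesk wug] [zib blicket]] to have type (t→(t→(e→(t→t)))) with [hesk wug] of type t, [zib blicket] must be the function: [zib blicket] : (t→(t→(t→(e→(t→t))))).
For [zib blicket] to have type (t→(t→(t→(e→(t→t))))) with zib of type ((e→e)→(e→t)), blicket must be the function: blicket : (((e→e)→(e→t))→(t→(t→(t→(e→(t→t)))))).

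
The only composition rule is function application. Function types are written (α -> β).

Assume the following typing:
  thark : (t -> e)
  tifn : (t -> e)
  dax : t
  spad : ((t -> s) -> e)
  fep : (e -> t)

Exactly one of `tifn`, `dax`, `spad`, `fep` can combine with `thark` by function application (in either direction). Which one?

tifn : (t -> e) — thark needs t; tifn needs t; neither fits.
dax — combines: thark : (t -> e) takes dax : t as argument, giving e.
spad : ((t -> s) -> e) — thark needs t; spad needs (t -> s); neither fits.
fep : (e -> t) — thark needs t; fep needs e; neither fits.

dax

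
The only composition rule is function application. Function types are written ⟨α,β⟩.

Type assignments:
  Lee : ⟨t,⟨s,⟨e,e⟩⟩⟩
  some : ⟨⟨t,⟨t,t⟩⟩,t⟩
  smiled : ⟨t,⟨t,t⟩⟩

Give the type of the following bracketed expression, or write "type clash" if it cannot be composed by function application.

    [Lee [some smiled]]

⟨s,⟨e,e⟩⟩

At [some smiled], some : ⟨⟨t,⟨t,t⟩⟩,t⟩ takes smiled : ⟨t,⟨t,t⟩⟩, giving t.
At [Lee [some smiled]], Lee : ⟨t,⟨s,⟨e,e⟩⟩⟩ takes [some smiled] : t, giving ⟨s,⟨e,e⟩⟩.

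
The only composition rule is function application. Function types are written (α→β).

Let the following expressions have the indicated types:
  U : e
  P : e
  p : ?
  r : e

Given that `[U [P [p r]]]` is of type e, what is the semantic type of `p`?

(e→(e→(e→e)))

[U [P [p r]]] must have type e. The sister U has type e; that is not a function onto e, so [P [p r]] must be the functor, of type (e→e).
[P [p r]] must have type (e→e). The sister P has type e; that is not a function onto (e→e), so [p r] must be the functor, of type (e→(e→e)).
[p r] must have type (e→(e→e)). The sister r has type e; that is not a function onto (e→(e→e)), so p must be the functor, of type (e→(e→(e→e))).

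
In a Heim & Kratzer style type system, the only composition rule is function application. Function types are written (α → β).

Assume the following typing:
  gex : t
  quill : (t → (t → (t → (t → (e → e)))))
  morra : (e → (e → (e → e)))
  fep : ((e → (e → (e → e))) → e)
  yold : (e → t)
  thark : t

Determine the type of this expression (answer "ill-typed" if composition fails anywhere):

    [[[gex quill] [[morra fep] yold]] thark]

(t → (e → e))

[gex quill]: (t → (t → (t → (t → (e → e))))) applied to t yields (t → (t → (t → (e → e)))).
[morra fep]: ((e → (e → (e → e))) → e) applied to (e → (e → (e → e))) yields e.
[[morra fep] yold]: (e → t) applied to e yields t.
[[gex quill] [[morra fep] yold]]: (t → (t → (t → (e → e)))) applied to t yields (t → (t → (e → e))).
[[[gex quill] [[morra fep] yold]] thark]: (t → (t → (e → e))) applied to t yields (t → (e → e)).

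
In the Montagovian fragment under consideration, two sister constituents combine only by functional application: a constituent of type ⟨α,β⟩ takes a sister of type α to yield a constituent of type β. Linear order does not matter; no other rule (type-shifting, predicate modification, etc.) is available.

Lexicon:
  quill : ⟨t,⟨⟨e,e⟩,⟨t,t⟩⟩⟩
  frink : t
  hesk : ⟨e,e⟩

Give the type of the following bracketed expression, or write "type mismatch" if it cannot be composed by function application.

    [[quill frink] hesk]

⟨t,t⟩

At [quill frink], quill : ⟨t,⟨⟨e,e⟩,⟨t,t⟩⟩⟩ takes frink : t, giving ⟨⟨e,e⟩,⟨t,t⟩⟩.
At [[quill frink] hesk], [quill frink] : ⟨⟨e,e⟩,⟨t,t⟩⟩ takes hesk : ⟨e,e⟩, giving ⟨t,t⟩.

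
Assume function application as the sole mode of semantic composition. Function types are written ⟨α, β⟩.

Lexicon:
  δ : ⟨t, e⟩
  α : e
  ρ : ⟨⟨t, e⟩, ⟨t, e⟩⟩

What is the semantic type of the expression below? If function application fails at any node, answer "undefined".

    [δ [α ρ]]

[α ρ]: e and ⟨⟨t, e⟩, ⟨t, e⟩⟩ cannot combine by function application — type clash.

undefined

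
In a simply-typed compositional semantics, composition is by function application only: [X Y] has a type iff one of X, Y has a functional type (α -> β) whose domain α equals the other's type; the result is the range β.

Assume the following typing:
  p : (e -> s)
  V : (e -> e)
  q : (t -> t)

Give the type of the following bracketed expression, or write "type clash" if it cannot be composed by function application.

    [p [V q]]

At [V q]: neither (e -> e) nor (t -> t) can take the other as argument; the node is ill-typed.

type clash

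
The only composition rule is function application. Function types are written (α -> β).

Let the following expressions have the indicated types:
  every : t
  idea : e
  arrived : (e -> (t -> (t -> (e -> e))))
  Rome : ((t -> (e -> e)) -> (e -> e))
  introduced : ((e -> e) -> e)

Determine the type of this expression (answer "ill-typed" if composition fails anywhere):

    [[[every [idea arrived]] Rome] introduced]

At [idea arrived], arrived : (e -> (t -> (t -> (e -> e)))) takes idea : e, giving (t -> (t -> (e -> e))).
At [every [idea arrived]], [idea arrived] : (t -> (t -> (e -> e))) takes every : t, giving (t -> (e -> e)).
At [[every [idea arrived]] Rome], Rome : ((t -> (e -> e)) -> (e -> e)) takes [every [idea arrived]] : (t -> (e -> e)), giving (e -> e).
At [[[every [idea arrived]] Rome] introduced], introduced : ((e -> e) -> e) takes [[every [idea arrived]] Rome] : (e -> e), giving e.

e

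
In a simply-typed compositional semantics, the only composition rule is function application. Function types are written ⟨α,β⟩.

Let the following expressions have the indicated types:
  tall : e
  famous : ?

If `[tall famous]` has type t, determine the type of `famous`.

[tall famous] must have type t. The sister tall has type e; that is not a function onto t, so famous must be the functor, of type ⟨e,t⟩.

⟨e,t⟩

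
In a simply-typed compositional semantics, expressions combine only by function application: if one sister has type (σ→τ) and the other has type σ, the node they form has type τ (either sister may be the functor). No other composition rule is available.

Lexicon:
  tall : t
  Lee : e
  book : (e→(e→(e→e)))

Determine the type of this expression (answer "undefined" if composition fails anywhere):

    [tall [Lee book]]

[Lee book] — book of type (e→(e→(e→e))) combines with Lee of type e: type (e→(e→e)).
[tall [Lee book]]: t and (e→(e→e)) cannot combine by function application — type clash.

undefined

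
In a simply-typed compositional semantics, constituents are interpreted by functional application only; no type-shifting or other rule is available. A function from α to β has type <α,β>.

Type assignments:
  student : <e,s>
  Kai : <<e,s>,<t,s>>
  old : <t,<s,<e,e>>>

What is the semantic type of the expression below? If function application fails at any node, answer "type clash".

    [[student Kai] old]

[student Kai]: <<e,s>,<t,s>> applied to <e,s> yields <t,s>.
[[student Kai] old]: <t,s> and <t,<s,<e,e>>> cannot combine by function application — type clash.

type clash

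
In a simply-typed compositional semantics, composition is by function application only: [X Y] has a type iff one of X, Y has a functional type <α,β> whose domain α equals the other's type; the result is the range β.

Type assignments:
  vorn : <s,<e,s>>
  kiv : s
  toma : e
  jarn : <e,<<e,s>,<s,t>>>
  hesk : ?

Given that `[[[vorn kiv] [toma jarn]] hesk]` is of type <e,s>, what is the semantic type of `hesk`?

At [[[vorn kiv] [toma jarn]] hesk] (required: <e,s>): [[vorn kiv] [toma jarn]] is <s,t>, which is not a function with range <e,s>; hence hesk is the functor — type <<s,t>,<e,s>>.

<<s,t>,<e,s>>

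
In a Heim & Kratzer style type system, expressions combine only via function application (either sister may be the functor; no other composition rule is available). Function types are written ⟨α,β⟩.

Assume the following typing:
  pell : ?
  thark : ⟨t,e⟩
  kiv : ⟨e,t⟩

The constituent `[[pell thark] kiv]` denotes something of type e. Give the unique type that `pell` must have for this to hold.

[[pell thark] kiv] must have type e. The sister kiv has type ⟨e,t⟩; that is not a function onto e, so [pell thark] must be the functor, of type ⟨⟨e,t⟩,e⟩.
[pell thark] must have type ⟨⟨e,t⟩,e⟩. The sister thark has type ⟨t,e⟩; that is not a function onto ⟨⟨e,t⟩,e⟩, so pell must be the functor, of type ⟨⟨t,e⟩,⟨⟨e,t⟩,e⟩⟩.

⟨⟨t,e⟩,⟨⟨e,t⟩,e⟩⟩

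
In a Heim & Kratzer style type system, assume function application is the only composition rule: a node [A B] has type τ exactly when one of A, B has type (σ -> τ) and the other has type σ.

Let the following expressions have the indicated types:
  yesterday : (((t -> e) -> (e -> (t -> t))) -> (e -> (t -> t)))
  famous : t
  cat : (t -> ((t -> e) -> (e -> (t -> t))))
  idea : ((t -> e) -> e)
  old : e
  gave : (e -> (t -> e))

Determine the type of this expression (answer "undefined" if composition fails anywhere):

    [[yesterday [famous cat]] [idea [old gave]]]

(t -> t)

At [famous cat], cat : (t -> ((t -> e) -> (e -> (t -> t)))) takes famous : t, giving ((t -> e) -> (e -> (t -> t))).
At [yesterday [famous cat]], yesterday : (((t -> e) -> (e -> (t -> t))) -> (e -> (t -> t))) takes [famous cat] : ((t -> e) -> (e -> (t -> t))), giving (e -> (t -> t)).
At [old gave], gave : (e -> (t -> e)) takes old : e, giving (t -> e).
At [idea [old gave]], idea : ((t -> e) -> e) takes [old gave] : (t -> e), giving e.
At [[yesterday [famous cat]] [idea [old gave]]], [yesterday [famous cat]] : (e -> (t -> t)) takes [idea [old gave]] : e, giving (t -> t).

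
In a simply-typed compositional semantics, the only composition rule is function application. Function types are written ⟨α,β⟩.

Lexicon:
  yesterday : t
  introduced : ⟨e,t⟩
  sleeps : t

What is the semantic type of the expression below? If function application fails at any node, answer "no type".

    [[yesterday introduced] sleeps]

[yesterday introduced]: t and ⟨e,t⟩ cannot combine by function application — type clash.

no type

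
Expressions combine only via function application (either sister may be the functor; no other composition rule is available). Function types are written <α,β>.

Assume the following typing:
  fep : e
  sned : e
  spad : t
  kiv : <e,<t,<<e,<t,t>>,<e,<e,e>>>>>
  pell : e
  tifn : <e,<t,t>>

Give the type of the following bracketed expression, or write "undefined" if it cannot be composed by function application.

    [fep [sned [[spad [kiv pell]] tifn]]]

[kiv pell]: kiv is <e,<t,<<e,<t,t>>,<e,<e,e>>>>>, pell is e; result <t,<<e,<t,t>>,<e,<e,e>>>>.
[spad [kiv pell]]: [kiv pell] is <t,<<e,<t,t>>,<e,<e,e>>>>, spad is t; result <<e,<t,t>>,<e,<e,e>>>.
[[spad [kiv pell]] tifn]: [spad [kiv pell]] is <<e,<t,t>>,<e,<e,e>>>, tifn is <e,<t,t>>; result <e,<e,e>>.
[sned [[spad [kiv pell]] tifn]]: [[spad [kiv pell]] tifn] is <e,<e,e>>, sned is e; result <e,e>.
[fep [sned [[spad [kiv pell]] tifn]]]: [sned [[spad [kiv pell]] tifn]] is <e,e>, fep is e; result e.

e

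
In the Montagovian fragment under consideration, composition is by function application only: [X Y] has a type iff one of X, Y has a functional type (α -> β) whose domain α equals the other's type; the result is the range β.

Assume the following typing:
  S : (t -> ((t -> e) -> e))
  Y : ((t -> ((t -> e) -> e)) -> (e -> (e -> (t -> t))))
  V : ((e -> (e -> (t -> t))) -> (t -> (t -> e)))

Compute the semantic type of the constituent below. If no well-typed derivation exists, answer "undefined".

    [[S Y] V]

At [S Y], Y : ((t -> ((t -> e) -> e)) -> (e -> (e -> (t -> t)))) takes S : (t -> ((t -> e) -> e)), giving (e -> (e -> (t -> t))).
At [[S Y] V], V : ((e -> (e -> (t -> t))) -> (t -> (t -> e))) takes [S Y] : (e -> (e -> (t -> t))), giving (t -> (t -> e)).

(t -> (t -> e))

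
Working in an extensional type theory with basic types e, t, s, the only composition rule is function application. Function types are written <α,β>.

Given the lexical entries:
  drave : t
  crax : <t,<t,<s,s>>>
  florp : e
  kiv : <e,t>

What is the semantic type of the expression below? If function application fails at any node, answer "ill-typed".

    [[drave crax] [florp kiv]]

<s,s>

[drave crax]: crax is <t,<t,<s,s>>>, drave is t; result <t,<s,s>>.
[florp kiv]: kiv is <e,t>, florp is e; result t.
[[drave crax] [florp kiv]]: [drave crax] is <t,<s,s>>, [florp kiv] is t; result <s,s>.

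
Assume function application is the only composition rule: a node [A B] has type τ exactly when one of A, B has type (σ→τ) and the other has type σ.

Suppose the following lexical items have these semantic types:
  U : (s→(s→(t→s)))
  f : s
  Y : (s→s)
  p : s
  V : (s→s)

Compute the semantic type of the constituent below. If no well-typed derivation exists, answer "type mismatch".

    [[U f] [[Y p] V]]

(t→s)

At [U f], U : (s→(s→(t→s))) takes f : s, giving (s→(t→s)).
At [Y p], Y : (s→s) takes p : s, giving s.
At [[Y p] V], V : (s→s) takes [Y p] : s, giving s.
At [[U f] [[Y p] V]], [U f] : (s→(t→s)) takes [[Y p] V] : s, giving (t→s).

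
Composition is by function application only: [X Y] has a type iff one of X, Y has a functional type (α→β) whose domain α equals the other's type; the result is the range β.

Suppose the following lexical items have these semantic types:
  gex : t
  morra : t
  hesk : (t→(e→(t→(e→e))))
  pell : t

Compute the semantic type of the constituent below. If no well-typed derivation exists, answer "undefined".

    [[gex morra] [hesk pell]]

At [gex morra]: neither t nor t can take the other as argument; the node is ill-typed.

undefined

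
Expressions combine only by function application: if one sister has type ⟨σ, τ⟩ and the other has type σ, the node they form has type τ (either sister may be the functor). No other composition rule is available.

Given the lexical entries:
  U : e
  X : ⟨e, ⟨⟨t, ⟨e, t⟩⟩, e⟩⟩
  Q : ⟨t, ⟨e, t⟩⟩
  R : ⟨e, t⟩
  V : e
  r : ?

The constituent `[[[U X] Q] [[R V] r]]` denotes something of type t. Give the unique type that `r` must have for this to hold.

⟨t, ⟨e, t⟩⟩

[[[U X] Q] [[R V] r]] must have type t. The sister [[U X] Q] has type e; that is not a function onto t, so [[R V] r] must be the functor, of type ⟨e, t⟩.
[[R V] r] must have type ⟨e, t⟩. The sister [R V] has type t; that is not a function onto ⟨e, t⟩, so r must be the functor, of type ⟨t, ⟨e, t⟩⟩.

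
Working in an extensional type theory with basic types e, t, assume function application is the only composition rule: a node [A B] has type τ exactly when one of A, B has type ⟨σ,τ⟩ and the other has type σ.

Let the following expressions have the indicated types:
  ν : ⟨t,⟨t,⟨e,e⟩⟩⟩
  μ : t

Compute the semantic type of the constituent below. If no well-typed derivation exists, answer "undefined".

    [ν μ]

[ν μ]: ⟨t,⟨t,⟨e,e⟩⟩⟩ applied to t yields ⟨t,⟨e,e⟩⟩.

⟨t,⟨e,e⟩⟩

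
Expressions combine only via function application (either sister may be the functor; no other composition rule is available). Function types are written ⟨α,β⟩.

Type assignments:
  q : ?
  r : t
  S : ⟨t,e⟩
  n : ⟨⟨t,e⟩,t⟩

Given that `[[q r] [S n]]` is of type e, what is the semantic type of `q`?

For [[q r] [S n]] to have type e with [S n] of type t, [q r] must be the function: [q r] : ⟨t,e⟩.
For [q r] to have type ⟨t,e⟩ with r of type t, q must be the function: q : ⟨t,⟨t,e⟩⟩.

⟨t,⟨t,e⟩⟩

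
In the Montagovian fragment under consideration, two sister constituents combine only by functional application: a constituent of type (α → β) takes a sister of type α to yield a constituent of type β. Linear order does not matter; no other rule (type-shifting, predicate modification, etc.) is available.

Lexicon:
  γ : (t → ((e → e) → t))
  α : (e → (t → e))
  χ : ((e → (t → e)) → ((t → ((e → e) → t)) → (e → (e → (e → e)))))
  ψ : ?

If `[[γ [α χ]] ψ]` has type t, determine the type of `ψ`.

[[γ [α χ]] ψ] is required to be t. [γ [α χ]] : (e → (e → (e → e))) cannot yield t as functor, so ψ : ((e → (e → (e → e))) → t).

((e → (e → (e → e))) → t)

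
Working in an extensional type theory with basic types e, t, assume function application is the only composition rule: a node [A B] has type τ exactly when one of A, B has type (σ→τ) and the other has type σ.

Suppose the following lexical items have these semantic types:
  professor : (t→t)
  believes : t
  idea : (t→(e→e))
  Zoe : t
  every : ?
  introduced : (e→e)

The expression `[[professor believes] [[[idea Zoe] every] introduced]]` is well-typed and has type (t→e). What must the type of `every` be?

((e→e)→((e→e)→(t→(t→e))))

[[professor believes] [[[idea Zoe] every] introduced]] must have type (t→e). The sister [professor believes] has type t; that is not a function onto (t→e), so [[[idea Zoe] every] introduced] must be the functor, of type (t→(t→e)).
[[[idea Zoe] every] introduced] must have type (t→(t→e)). The sister introduced has type (e→e); that is not a function onto (t→(t→e)), so [[idea Zoe] every] must be the functor, of type ((e→e)→(t→(t→e))).
[[idea Zoe] every] must have type ((e→e)→(t→(t→e))). The sister [idea Zoe] has type (e→e); that is not a function onto ((e→e)→(t→(t→e))), so every must be the functor, of type ((e→e)→((e→e)→(t→(t→e)))).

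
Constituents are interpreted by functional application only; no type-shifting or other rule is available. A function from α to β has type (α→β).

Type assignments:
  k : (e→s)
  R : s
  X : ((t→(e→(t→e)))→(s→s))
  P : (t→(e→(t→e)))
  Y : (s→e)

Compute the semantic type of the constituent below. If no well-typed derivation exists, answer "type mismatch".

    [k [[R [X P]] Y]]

[X P]: functor X : ((t→(e→(t→e)))→(s→s)), argument P : (t→(e→(t→e))); result (s→s).
[R [X P]]: functor [X P] : (s→s), argument R : s; result s.
[[R [X P]] Y]: functor Y : (s→e), argument [R [X P]] : s; result e.
[k [[R [X P]] Y]]: functor k : (e→s), argument [[R [X P]] Y] : e; result s.

s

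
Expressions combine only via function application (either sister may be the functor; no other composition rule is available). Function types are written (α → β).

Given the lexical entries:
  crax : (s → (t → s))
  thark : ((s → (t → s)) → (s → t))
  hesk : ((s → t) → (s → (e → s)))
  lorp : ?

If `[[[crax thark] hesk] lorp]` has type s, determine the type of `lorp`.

[[[crax thark] hesk] lorp] is required to be s. [[crax thark] hesk] : (s → (e → s)) cannot yield s as functor, so lorp : ((s → (e → s)) → s).

((s → (e → s)) → s)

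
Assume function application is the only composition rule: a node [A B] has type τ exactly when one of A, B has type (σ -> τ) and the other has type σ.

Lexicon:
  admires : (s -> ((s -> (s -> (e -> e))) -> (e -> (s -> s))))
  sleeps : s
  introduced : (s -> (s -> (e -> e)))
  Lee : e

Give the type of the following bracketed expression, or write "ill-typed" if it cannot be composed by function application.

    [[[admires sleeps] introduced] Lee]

(s -> s)

At [admires sleeps], admires : (s -> ((s -> (s -> (e -> e))) -> (e -> (s -> s)))) takes sleeps : s, giving ((s -> (s -> (e -> e))) -> (e -> (s -> s))).
At [[admires sleeps] introduced], [admires sleeps] : ((s -> (s -> (e -> e))) -> (e -> (s -> s))) takes introduced : (s -> (s -> (e -> e))), giving (e -> (s -> s)).
At [[[admires sleeps] introduced] Lee], [[admires sleeps] introduced] : (e -> (s -> s)) takes Lee : e, giving (s -> s).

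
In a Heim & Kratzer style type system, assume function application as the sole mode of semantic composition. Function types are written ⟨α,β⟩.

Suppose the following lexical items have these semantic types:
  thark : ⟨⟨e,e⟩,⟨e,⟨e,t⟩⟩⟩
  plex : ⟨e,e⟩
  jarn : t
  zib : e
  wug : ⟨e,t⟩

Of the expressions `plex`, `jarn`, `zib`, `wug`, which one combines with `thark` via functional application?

plex — combines: thark : ⟨⟨e,e⟩,⟨e,⟨e,t⟩⟩⟩ takes plex : ⟨e,e⟩ as argument, giving ⟨e,⟨e,t⟩⟩.
jarn : t — thark needs ⟨e,e⟩; jarn needs nothing (atomic); neither fits.
zib : e — thark needs ⟨e,e⟩; zib needs nothing (atomic); neither fits.
wug : ⟨e,t⟩ — thark needs ⟨e,e⟩; wug needs e; neither fits.

plex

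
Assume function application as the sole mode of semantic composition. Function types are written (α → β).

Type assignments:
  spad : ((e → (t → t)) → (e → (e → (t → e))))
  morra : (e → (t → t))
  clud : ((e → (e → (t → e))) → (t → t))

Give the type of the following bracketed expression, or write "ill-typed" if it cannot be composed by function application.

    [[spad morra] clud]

(t → t)

[spad morra]: functor spad : ((e → (t → t)) → (e → (e → (t → e)))), argument morra : (e → (t → t)); result (e → (e → (t → e))).
[[spad morra] clud]: functor clud : ((e → (e → (t → e))) → (t → t)), argument [spad morra] : (e → (e → (t → e))); result (t → t).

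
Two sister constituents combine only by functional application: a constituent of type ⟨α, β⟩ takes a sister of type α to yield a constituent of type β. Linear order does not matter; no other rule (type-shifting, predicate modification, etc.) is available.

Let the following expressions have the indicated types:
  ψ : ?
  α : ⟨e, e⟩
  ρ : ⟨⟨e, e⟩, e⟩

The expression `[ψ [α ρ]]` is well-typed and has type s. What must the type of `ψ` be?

[ψ [α ρ]] must have type s. The sister [α ρ] has type e; that is not a function onto s, so ψ must be the functor, of type ⟨e, s⟩.

⟨e, s⟩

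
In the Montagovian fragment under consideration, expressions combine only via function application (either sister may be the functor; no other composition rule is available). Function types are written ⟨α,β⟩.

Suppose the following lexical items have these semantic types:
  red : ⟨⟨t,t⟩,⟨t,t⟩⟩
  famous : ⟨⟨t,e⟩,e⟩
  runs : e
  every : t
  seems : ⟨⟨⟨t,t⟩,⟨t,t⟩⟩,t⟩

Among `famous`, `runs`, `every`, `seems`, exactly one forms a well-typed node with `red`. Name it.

seems

famous : ⟨⟨t,e⟩,e⟩ — red needs ⟨t,t⟩; famous needs ⟨t,e⟩; neither fits.
runs : e — red needs ⟨t,t⟩; runs needs nothing (atomic); neither fits.
every : t — red needs ⟨t,t⟩; every needs nothing (atomic); neither fits.
seems — combines: seems : ⟨⟨⟨t,t⟩,⟨t,t⟩⟩,t⟩ takes red : ⟨⟨t,t⟩,⟨t,t⟩⟩ as argument, giving t.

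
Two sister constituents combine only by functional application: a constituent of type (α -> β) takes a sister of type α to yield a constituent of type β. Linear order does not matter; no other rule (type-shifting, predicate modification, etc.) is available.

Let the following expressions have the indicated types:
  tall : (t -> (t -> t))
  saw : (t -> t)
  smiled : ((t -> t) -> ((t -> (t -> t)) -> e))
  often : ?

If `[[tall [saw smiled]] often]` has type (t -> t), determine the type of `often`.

[[tall [saw smiled]] often] must have type (t -> t). The sister [tall [saw smiled]] has type e; that is not a function onto (t -> t), so often must be the functor, of type (e -> (t -> t)).

(e -> (t -> t))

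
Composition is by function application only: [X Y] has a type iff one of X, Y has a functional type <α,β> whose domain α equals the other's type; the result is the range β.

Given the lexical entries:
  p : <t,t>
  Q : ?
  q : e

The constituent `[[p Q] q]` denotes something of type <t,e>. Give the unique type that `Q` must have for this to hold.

[[p Q] q] is required to be <t,e>. q : e cannot yield <t,e> as functor, so [p Q] : <e,<t,e>>.
[p Q] is required to be <e,<t,e>>. p : <t,t> cannot yield <e,<t,e>> as functor, so Q : <<t,t>,<e,<t,e>>>.

<<t,t>,<e,<t,e>>>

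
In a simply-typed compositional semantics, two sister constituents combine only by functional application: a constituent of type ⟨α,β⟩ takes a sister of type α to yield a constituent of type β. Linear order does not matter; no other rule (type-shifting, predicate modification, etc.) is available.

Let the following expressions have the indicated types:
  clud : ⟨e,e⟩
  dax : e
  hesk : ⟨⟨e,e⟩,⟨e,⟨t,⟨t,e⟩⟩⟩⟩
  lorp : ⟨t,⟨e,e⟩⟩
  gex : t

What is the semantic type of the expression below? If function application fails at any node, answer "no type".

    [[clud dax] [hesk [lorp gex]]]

⟨t,⟨t,e⟩⟩

[clud dax] — clud of type ⟨e,e⟩ combines with dax of type e: type e.
[lorp gex] — lorp of type ⟨t,⟨e,e⟩⟩ combines with gex of type t: type ⟨e,e⟩.
[hesk [lorp gex]] — hesk of type ⟨⟨e,e⟩,⟨e,⟨t,⟨t,e⟩⟩⟩⟩ combines with [lorp gex] of type ⟨e,e⟩: type ⟨e,⟨t,⟨t,e⟩⟩⟩.
[[clud dax] [hesk [lorp gex]]] — [hesk [lorp gex]] of type ⟨e,⟨t,⟨t,e⟩⟩⟩ combines with [clud dax] of type e: type ⟨t,⟨t,e⟩⟩.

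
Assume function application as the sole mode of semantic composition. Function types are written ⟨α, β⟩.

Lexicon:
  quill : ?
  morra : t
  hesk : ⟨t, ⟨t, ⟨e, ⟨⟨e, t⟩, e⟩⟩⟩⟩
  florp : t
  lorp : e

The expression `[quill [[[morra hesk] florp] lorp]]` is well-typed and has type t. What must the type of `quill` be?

⟨⟨⟨e, t⟩, e⟩, t⟩

[quill [[[morra hesk] florp] lorp]] must have type t. The sister [[[morra hesk] florp] lorp] has type ⟨⟨e, t⟩, e⟩; that is not a function onto t, so quill must be the functor, of type ⟨⟨⟨e, t⟩, e⟩, t⟩.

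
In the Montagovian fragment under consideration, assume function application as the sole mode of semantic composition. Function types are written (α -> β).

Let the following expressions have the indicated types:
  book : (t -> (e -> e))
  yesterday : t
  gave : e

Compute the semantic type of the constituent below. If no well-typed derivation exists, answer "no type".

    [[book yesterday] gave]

e

[book yesterday]: book is (t -> (e -> e)), yesterday is t; result (e -> e).
[[book yesterday] gave]: [book yesterday] is (e -> e), gave is e; result e.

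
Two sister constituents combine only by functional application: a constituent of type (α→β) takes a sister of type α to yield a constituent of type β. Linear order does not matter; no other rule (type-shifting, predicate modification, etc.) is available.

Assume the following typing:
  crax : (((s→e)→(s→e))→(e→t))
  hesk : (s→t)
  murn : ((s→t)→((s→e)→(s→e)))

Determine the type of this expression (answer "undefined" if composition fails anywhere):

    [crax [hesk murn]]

[hesk murn]: functor murn : ((s→t)→((s→e)→(s→e))), argument hesk : (s→t); result ((s→e)→(s→e)).
[crax [hesk murn]]: functor crax : (((s→e)→(s→e))→(e→t)), argument [hesk murn] : ((s→e)→(s→e)); result (e→t).

(e→t)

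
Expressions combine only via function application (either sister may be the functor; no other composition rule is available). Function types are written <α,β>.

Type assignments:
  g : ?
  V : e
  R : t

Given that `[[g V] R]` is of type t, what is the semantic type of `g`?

<e,<t,t>>

[[g V] R] is required to be t. R : t cannot yield t as functor, so [g V] : <t,t>.
[g V] is required to be <t,t>. V : e cannot yield <t,t> as functor, so g : <e,<t,t>>.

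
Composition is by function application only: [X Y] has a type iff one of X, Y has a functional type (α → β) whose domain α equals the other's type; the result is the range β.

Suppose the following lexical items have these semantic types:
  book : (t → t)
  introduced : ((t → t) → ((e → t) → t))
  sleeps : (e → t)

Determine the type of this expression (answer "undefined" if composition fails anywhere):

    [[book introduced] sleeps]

t

At [book introduced], introduced : ((t → t) → ((e → t) → t)) takes book : (t → t), giving ((e → t) → t).
At [[book introduced] sleeps], [book introduced] : ((e → t) → t) takes sleeps : (e → t), giving t.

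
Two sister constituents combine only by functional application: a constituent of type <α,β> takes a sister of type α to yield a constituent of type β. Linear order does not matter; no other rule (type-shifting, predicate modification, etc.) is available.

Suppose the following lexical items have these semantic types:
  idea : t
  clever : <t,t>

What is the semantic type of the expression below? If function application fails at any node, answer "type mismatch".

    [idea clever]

At [idea clever], clever : <t,t> takes idea : t, giving t.

t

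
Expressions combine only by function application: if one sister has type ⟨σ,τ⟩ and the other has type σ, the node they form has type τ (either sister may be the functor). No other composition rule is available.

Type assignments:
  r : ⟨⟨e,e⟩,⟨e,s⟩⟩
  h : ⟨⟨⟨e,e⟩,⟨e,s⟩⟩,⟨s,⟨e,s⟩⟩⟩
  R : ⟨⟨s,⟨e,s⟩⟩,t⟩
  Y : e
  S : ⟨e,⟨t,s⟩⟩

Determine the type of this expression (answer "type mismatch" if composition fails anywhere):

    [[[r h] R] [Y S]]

[r h]: ⟨⟨⟨e,e⟩,⟨e,s⟩⟩,⟨s,⟨e,s⟩⟩⟩ applied to ⟨⟨e,e⟩,⟨e,s⟩⟩ yields ⟨s,⟨e,s⟩⟩.
[[r h] R]: ⟨⟨s,⟨e,s⟩⟩,t⟩ applied to ⟨s,⟨e,s⟩⟩ yields t.
[Y S]: ⟨e,⟨t,s⟩⟩ applied to e yields ⟨t,s⟩.
[[[r h] R] [Y S]]: ⟨t,s⟩ applied to t yields s.

s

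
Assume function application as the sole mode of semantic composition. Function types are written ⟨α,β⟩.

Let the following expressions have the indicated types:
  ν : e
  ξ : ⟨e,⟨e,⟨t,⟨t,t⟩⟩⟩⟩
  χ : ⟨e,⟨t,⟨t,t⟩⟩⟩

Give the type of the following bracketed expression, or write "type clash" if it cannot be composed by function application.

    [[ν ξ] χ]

type clash

[ν ξ] — ξ of type ⟨e,⟨e,⟨t,⟨t,t⟩⟩⟩⟩ combines with ν of type e: type ⟨e,⟨t,⟨t,t⟩⟩⟩.
At [[ν ξ] χ]: neither ⟨e,⟨t,⟨t,t⟩⟩⟩ nor ⟨e,⟨t,⟨t,t⟩⟩⟩ can take the other as argument; the node is ill-typed.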